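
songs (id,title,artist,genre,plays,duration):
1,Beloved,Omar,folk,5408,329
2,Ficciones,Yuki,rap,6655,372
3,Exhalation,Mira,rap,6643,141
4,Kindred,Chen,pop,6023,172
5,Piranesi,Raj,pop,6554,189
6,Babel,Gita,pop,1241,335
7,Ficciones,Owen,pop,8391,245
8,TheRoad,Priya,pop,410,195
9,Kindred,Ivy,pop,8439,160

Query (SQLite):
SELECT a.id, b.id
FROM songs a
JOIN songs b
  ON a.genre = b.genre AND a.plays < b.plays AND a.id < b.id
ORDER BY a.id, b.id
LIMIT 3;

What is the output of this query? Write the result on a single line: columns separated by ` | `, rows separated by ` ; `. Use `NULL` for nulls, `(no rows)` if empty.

Pairs (a,b) with same genre, a.plays < b.plays, a.id < b.id.
genre groups: folk:{1} pop:{4,5,6,7,8,9} rap:{2,3}
Ordered by (a.id, b.id); first 3.

4 | 5 ; 4 | 7 ; 4 | 9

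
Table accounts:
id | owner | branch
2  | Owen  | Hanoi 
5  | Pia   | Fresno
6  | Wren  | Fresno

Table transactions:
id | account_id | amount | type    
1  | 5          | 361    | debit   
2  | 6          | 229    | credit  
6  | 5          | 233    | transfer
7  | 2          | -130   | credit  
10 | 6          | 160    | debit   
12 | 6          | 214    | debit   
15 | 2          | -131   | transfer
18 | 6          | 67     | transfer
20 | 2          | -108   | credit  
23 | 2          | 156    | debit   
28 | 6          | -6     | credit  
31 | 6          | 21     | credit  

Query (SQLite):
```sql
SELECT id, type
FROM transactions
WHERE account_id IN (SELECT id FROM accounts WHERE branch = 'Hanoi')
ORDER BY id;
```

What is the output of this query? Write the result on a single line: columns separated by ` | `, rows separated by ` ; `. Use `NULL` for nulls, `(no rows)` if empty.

7 | credit ; 15 | transfer ; 20 | credit ; 23 | debit

Inner query: accounts.id where branch = 'Hanoi'.
Outer: keep transactions rows whose account_id is in that set.
Inner query → {2}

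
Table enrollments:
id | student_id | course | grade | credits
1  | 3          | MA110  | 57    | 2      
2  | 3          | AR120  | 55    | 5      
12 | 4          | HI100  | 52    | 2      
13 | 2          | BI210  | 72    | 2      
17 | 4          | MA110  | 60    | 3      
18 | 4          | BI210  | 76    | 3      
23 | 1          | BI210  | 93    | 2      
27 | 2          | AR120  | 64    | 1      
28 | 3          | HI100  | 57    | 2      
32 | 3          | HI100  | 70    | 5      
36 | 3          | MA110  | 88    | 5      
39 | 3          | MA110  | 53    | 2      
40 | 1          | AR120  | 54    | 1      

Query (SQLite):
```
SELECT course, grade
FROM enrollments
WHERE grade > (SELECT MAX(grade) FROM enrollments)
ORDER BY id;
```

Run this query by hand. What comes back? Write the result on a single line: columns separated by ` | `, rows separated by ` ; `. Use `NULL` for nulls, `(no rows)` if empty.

(no rows)

Scalar subquery: MAX(grade) over all enrollments rows = 93.
Keep rows where grade > that value.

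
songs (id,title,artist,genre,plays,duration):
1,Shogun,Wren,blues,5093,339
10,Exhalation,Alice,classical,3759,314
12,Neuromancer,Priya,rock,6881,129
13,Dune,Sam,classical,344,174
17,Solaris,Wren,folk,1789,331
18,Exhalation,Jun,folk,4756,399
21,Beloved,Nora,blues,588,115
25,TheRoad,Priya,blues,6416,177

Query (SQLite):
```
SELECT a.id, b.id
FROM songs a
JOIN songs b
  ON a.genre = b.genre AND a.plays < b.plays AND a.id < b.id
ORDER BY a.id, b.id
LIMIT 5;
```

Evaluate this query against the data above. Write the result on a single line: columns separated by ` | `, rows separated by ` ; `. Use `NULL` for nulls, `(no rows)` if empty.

1 | 25 ; 17 | 18 ; 21 | 25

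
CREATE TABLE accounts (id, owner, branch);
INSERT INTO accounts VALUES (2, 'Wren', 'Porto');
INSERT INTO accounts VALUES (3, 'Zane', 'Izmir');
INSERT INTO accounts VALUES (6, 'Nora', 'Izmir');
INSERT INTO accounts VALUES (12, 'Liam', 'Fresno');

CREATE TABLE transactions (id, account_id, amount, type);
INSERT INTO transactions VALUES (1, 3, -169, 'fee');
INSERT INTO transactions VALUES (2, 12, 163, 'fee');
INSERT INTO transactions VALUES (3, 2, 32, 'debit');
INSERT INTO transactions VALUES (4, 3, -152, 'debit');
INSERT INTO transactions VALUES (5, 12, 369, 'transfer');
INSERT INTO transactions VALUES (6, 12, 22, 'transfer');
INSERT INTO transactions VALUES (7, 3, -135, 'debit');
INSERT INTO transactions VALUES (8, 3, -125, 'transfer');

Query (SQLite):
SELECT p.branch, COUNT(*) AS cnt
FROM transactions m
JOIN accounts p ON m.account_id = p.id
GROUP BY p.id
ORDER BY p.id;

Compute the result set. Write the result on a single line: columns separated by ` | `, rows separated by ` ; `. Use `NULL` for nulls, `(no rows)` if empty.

Join each transactions row to its accounts via account_id.
Group joined rows by accounts.id; compute COUNT(*) per group.
  2: ids {3} → COUNT(*)=1
  3: ids {1, 4, 7, 8} → COUNT(*)=4
  12: ids {2, 5, 6} → COUNT(*)=3

Porto | 1 ; Izmir | 4 ; Fresno | 3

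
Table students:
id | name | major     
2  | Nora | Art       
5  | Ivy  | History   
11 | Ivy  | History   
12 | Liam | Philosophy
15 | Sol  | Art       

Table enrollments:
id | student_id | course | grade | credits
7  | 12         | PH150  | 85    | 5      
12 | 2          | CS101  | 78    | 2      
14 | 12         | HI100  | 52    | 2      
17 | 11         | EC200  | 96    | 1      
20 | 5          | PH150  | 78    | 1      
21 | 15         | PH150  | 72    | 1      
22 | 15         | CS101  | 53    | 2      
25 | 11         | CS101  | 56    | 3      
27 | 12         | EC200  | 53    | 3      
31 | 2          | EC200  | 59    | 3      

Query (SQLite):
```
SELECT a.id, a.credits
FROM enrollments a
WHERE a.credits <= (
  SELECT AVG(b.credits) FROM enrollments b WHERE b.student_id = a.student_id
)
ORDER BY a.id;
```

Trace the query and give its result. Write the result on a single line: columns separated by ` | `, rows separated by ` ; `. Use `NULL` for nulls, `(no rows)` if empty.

For each enrollments row a, compute AVG(credits) over rows sharing a.student_id.
Keep row a if a.credits <= that per-group AVG.
  student_id=2: AVG(credits) = 2.5
  student_id=5: AVG(credits) = 1.0
  student_id=11: AVG(credits) = 2.0
  student_id=12: AVG(credits) = 3.333333
  student_id=15: AVG(credits) = 1.5

12 | 2 ; 14 | 2 ; 17 | 1 ; 20 | 1 ; 21 | 1 ; 27 | 3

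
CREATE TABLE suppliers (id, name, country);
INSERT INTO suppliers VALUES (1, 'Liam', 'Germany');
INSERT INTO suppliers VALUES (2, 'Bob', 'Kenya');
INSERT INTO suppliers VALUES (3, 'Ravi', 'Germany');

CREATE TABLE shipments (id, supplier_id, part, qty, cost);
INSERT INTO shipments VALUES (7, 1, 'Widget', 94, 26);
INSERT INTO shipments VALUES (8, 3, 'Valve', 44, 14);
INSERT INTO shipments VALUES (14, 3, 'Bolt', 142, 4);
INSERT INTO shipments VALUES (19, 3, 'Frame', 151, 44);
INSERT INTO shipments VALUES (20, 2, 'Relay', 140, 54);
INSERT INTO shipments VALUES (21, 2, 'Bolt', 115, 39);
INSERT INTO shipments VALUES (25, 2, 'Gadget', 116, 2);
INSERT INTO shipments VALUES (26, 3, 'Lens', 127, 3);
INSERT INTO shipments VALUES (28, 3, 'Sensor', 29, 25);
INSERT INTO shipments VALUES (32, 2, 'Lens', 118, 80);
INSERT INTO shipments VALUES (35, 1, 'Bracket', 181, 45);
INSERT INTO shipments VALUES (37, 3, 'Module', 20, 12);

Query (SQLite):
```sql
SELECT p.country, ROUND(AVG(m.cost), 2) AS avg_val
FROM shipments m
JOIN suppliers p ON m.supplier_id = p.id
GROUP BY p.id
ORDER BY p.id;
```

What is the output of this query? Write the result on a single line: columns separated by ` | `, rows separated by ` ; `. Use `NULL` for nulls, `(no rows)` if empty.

Join each shipments row to its suppliers via supplier_id.
Group joined rows by suppliers.id; compute ROUND(AVG(m.cost), 2) per group.
  1: ids {7, 35} → ROUND(AVG(m.cost), 2)=35.5
  2: ids {20, 21, 25, 32} → ROUND(AVG(m.cost), 2)=43.75
  3: ids {8, 14, 19, 26, 28, 37} → ROUND(AVG(m.cost), 2)=17

Germany | 35.5 ; Kenya | 43.75 ; Germany | 17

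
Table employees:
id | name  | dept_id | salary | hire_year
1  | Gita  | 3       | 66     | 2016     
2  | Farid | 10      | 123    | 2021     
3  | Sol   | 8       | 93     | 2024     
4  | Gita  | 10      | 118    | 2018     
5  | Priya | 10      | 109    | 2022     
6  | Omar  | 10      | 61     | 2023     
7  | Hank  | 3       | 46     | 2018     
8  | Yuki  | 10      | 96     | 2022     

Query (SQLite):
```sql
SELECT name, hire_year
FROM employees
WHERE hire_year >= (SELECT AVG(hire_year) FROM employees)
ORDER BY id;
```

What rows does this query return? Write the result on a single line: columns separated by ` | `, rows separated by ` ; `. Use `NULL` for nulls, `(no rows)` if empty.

Farid | 2021 ; Sol | 2024 ; Priya | 2022 ; Omar | 2023 ; Yuki | 2022

Scalar subquery: AVG(hire_year) over all employees rows = 2020.5.
Keep rows where hire_year >= that value.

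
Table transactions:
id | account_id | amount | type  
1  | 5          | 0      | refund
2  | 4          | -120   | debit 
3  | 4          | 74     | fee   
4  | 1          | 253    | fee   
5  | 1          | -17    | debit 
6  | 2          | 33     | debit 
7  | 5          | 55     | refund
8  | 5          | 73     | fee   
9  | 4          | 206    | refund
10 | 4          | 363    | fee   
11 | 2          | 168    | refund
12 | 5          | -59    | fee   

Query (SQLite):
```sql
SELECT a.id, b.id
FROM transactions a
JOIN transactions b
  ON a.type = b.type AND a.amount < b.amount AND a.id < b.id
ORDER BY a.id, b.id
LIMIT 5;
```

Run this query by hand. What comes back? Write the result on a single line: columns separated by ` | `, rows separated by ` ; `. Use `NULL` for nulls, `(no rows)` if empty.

1 | 7 ; 1 | 9 ; 1 | 11 ; 2 | 5 ; 2 | 6

Pairs (a,b) with same type, a.amount < b.amount, a.id < b.id.
type groups: debit:{2,5,6} fee:{3,4,8,10,12} refund:{1,7,9,11}
Ordered by (a.id, b.id); first 5.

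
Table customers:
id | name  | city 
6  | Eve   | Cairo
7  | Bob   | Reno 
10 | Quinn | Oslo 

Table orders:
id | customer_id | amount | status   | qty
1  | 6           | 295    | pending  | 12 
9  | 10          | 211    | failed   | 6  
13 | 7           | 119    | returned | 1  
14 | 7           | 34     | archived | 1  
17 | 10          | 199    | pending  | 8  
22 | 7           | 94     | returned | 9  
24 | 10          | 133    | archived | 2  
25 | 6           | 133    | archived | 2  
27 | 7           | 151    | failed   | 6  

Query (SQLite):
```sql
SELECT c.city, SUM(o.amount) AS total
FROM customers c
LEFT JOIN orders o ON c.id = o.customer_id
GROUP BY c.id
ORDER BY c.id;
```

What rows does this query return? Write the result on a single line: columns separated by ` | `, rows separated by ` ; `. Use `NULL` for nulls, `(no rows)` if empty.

Cairo | 428 ; Reno | 398 ; Oslo | 543

LEFT JOIN keeps every customers row; unmatched ones get NULL for orders columns.
Group by customers.id and compute SUM(o.amount). SUM over an all-NULL group is NULL.
  6: ids {1, 25} → SUM(o.amount)=428
  7: ids {13, 14, 22, 27} → SUM(o.amount)=398
  10: ids {9, 17, 24} → SUM(o.amount)=543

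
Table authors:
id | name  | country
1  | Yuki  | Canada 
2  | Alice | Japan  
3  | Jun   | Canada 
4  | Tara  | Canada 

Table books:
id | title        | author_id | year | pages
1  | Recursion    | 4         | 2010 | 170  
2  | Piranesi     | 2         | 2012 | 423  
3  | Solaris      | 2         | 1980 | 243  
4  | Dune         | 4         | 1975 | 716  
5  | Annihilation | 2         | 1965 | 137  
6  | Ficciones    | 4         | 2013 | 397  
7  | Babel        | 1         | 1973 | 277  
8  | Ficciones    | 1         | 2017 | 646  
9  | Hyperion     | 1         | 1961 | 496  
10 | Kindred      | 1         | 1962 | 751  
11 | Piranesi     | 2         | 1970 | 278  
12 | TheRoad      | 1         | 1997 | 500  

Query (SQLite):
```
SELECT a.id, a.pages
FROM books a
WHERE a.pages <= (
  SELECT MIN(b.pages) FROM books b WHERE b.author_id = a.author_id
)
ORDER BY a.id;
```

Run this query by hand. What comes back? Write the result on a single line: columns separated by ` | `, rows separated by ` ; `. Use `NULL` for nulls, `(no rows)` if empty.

1 | 170 ; 5 | 137 ; 7 | 277

For each books row a, compute MIN(pages) over rows sharing a.author_id.
Keep row a if a.pages <= that per-group MIN.
  author_id=1: MIN(pages) = 277
  author_id=2: MIN(pages) = 137
  author_id=4: MIN(pages) = 170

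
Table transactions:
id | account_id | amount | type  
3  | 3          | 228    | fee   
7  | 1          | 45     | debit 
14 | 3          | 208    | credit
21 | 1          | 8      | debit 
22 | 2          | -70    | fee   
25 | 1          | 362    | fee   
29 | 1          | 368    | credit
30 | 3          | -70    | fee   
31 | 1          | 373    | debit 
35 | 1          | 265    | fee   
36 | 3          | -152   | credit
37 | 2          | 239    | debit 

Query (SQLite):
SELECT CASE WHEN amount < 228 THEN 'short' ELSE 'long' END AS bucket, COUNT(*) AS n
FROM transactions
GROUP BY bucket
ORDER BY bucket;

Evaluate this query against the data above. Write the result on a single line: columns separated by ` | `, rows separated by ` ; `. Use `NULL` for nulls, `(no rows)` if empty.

Bucket rows by amount < 228 → 'short' else 'long'; count each bucket.

long | 6 ; short | 6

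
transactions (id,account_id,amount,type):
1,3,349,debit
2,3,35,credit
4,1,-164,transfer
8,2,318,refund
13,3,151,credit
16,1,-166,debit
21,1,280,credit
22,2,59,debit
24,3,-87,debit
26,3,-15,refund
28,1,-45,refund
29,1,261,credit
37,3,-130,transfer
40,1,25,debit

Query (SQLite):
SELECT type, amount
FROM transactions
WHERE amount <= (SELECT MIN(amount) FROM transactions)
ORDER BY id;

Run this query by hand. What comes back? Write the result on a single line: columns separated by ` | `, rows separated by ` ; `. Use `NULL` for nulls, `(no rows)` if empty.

Scalar subquery: MIN(amount) over all transactions rows = -166.
Keep rows where amount <= that value.

debit | -166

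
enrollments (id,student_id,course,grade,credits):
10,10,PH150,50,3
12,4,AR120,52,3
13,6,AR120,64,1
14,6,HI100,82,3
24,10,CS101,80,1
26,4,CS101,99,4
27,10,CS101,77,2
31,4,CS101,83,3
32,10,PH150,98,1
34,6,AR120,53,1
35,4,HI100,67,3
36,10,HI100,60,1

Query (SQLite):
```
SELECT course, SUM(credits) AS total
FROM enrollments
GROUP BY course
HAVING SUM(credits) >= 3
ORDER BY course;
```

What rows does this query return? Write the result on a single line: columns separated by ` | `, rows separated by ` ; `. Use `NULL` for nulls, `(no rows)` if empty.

Partition enrollments by course; compute SUM(credits) within each group.
HAVING: keep groups where SUM(credits) >= 3.
  AR120: ids {12, 13, 34} → SUM(credits)=5
  CS101: ids {24, 26, 27, 31} → SUM(credits)=10
  HI100: ids {14, 35, 36} → SUM(credits)=7
  PH150: ids {10, 32} → SUM(credits)=4

AR120 | 5 ; CS101 | 10 ; HI100 | 7 ; PH150 | 4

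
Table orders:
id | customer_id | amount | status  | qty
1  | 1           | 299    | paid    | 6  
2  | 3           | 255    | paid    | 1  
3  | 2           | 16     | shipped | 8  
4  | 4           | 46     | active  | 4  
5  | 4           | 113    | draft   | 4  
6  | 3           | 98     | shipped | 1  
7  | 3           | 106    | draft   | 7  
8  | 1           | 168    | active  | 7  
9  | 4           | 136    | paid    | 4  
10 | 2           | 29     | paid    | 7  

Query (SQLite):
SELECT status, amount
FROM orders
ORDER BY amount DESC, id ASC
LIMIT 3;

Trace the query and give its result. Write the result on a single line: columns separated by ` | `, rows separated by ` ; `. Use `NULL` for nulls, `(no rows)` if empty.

Sort by amount desc, tiebreak id asc: (299, id=1), (255, id=2), (168, id=8), (136, id=9), (113, id=5), (106, id=7) …. Take first 3.

paid | 299 ; paid | 255 ; active | 168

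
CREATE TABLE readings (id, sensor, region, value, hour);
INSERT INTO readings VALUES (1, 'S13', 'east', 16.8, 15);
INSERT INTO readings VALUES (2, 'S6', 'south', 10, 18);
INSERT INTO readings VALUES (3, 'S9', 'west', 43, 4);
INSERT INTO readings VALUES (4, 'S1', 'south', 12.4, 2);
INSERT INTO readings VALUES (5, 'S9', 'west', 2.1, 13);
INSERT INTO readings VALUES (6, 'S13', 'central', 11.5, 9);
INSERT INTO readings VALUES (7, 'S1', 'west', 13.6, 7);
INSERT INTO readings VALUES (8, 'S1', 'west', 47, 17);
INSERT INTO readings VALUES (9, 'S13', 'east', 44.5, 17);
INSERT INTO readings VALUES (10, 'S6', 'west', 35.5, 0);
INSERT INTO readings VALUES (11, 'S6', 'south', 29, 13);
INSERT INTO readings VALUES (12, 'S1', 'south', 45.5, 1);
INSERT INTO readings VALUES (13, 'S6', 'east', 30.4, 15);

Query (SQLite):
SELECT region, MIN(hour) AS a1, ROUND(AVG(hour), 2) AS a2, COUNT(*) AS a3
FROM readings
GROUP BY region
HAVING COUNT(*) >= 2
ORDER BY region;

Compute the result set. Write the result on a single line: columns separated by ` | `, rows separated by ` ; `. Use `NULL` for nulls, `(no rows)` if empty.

Group readings by region.
Per group compute: MIN(hour), ROUND(AVG(hour), 2), COUNT(*).
HAVING: drop groups with fewer than 2 rows.
  central: ids {6} → MIN(hour)=9, ROUND(AVG(hour), 2)=9, COUNT(*)=1
  east: ids {1, 9, 13} → MIN(hour)=15, ROUND(AVG(hour), 2)=15.67, COUNT(*)=3
  south: ids {2, 4, 11, 12} → MIN(hour)=1, ROUND(AVG(hour), 2)=8.5, COUNT(*)=4
  west: ids {3, 5, 7, 8, 10} → MIN(hour)=0, ROUND(AVG(hour), 2)=8.2, COUNT(*)=5

east | 15 | 15.67 | 3 ; south | 1 | 8.5 | 4 ; west | 0 | 8.2 | 5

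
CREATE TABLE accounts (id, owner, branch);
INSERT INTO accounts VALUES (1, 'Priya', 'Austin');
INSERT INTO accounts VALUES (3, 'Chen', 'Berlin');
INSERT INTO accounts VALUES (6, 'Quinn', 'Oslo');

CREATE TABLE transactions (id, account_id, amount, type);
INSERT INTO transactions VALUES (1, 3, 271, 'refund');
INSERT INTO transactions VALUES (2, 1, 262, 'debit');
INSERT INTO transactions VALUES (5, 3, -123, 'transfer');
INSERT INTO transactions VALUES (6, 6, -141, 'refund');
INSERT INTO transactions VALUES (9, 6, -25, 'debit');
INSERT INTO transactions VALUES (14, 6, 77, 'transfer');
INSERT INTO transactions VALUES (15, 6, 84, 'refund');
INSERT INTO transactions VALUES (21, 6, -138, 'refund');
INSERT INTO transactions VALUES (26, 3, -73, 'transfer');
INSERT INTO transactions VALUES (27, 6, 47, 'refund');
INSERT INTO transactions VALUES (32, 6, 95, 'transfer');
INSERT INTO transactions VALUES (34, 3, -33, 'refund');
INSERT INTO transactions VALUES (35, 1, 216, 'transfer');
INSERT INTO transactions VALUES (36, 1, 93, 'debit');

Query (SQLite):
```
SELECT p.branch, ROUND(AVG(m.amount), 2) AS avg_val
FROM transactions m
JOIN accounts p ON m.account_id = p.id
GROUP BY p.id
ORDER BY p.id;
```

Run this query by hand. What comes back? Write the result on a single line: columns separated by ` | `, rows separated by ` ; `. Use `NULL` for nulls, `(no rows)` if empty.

Austin | 190.33 ; Berlin | 10.5 ; Oslo | -0.14

Join each transactions row to its accounts via account_id.
Group joined rows by accounts.id; compute ROUND(AVG(m.amount), 2) per group.
  1: ids {2, 35, 36} → ROUND(AVG(m.amount), 2)=190.33
  3: ids {1, 5, 26, 34} → ROUND(AVG(m.amount), 2)=10.5
  6: ids {6, 9, 14, 15, 21, 27, 32} → ROUND(AVG(m.amount), 2)=-0.14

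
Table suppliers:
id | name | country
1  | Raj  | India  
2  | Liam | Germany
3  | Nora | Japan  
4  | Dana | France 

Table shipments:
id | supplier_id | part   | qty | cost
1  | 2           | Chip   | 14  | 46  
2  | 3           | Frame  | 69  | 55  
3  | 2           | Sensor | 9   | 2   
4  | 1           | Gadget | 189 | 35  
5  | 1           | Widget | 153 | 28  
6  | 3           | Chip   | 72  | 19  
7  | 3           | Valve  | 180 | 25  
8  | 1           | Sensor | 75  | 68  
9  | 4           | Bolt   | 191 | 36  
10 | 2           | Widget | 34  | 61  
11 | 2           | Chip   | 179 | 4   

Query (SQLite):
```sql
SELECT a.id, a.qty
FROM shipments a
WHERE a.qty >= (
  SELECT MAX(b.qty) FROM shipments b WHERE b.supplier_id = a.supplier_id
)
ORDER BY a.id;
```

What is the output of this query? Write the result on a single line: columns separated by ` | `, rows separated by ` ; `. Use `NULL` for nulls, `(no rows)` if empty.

4 | 189 ; 7 | 180 ; 9 | 191 ; 11 | 179

For each shipments row a, compute MAX(qty) over rows sharing a.supplier_id.
Keep row a if a.qty >= that per-group MAX.
  supplier_id=1: MAX(qty) = 189
  supplier_id=2: MAX(qty) = 179
  supplier_id=3: MAX(qty) = 180
  supplier_id=4: MAX(qty) = 191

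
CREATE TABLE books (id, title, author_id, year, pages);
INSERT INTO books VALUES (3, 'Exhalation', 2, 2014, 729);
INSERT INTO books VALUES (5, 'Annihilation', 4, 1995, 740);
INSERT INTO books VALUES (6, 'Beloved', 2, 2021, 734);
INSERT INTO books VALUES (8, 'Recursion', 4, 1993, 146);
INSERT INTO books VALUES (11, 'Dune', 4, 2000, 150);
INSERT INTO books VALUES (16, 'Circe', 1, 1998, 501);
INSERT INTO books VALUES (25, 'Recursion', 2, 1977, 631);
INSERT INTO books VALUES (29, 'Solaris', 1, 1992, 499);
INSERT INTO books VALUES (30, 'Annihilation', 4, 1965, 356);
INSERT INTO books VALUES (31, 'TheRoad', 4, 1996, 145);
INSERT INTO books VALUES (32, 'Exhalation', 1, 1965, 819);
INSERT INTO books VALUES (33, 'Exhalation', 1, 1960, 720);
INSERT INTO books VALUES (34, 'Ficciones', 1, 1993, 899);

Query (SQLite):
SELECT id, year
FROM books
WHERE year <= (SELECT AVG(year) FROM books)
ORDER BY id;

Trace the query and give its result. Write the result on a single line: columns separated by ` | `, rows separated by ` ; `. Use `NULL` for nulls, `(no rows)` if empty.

25 | 1977 ; 30 | 1965 ; 32 | 1965 ; 33 | 1960

Scalar subquery: AVG(year) over all books rows = 1989.923077 (≈; comparison uses full precision).
Keep rows where year <= that value.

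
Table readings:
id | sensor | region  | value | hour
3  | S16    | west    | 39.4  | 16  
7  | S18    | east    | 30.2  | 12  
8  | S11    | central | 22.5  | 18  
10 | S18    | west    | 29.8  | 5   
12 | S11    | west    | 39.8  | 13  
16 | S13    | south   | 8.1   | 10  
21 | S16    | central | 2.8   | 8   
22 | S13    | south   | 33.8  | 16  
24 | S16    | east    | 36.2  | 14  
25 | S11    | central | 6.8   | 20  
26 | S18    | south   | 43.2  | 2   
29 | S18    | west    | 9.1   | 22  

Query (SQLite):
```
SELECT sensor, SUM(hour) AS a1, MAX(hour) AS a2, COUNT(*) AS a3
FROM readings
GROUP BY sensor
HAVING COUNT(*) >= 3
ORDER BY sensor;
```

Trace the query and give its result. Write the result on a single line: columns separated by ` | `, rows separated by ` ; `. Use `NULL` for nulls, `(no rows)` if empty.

S11 | 51 | 20 | 3 ; S16 | 38 | 16 | 3 ; S18 | 41 | 22 | 4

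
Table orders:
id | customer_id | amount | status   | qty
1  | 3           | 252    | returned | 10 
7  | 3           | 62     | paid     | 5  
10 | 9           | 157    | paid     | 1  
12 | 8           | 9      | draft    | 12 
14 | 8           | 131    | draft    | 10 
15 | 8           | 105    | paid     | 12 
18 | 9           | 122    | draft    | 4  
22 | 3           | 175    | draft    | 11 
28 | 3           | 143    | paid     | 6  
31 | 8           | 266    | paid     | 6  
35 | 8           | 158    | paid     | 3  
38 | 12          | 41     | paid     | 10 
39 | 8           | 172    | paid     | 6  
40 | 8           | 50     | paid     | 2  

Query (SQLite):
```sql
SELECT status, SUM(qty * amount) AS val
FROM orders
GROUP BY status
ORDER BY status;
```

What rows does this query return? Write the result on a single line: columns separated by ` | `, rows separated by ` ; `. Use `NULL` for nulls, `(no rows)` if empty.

draft | 3831 ; paid | 6197 ; returned | 2520

For each row compute qty * amount.
Group by status; take SUM of the expression per group.
  draft: ids {12, 14, 18, 22} → SUM(qty * amount)=3831
  paid: ids {7, 10, 15, 28, 31, 35, 38, 39, 40} → SUM(qty * amount)=6197
  returned: ids {1} → SUM(qty * amount)=2520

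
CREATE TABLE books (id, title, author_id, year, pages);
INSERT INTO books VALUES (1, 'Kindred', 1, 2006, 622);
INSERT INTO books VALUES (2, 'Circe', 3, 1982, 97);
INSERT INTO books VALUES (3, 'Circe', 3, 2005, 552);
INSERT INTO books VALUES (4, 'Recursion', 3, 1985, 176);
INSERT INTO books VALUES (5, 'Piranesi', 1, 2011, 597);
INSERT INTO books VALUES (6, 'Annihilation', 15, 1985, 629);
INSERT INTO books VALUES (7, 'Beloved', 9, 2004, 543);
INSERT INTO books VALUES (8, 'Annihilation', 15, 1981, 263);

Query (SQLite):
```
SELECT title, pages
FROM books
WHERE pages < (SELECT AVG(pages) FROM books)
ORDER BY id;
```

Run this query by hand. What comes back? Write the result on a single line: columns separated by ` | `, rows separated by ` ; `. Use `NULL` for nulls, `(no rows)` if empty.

Scalar subquery: AVG(pages) over all books rows = 434.875.
Keep rows where pages < that value.

Circe | 97 ; Recursion | 176 ; Annihilation | 263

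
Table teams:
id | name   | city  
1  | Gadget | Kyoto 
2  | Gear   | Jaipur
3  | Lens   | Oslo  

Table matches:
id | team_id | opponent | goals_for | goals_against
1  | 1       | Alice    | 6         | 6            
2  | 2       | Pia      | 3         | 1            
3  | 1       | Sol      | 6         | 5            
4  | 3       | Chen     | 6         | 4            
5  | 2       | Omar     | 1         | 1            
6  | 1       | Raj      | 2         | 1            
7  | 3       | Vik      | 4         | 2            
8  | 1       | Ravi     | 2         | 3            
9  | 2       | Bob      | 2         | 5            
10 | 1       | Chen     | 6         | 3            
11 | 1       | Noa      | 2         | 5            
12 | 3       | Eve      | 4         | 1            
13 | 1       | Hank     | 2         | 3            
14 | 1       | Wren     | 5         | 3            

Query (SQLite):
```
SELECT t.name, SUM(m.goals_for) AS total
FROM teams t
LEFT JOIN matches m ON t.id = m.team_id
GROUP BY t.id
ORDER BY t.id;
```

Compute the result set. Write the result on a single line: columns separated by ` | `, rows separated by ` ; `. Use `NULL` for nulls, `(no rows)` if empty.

Gadget | 31 ; Gear | 6 ; Lens | 14

LEFT JOIN keeps every teams row; unmatched ones get NULL for matches columns.
Group by teams.id and compute SUM(m.goals_for). SUM over an all-NULL group is NULL.
  1: ids {1, 3, 6, 8, 10, 11, 13, 14} → SUM(m.goals_for)=31
  2: ids {2, 5, 9} → SUM(m.goals_for)=6
  3: ids {4, 7, 12} → SUM(m.goals_for)=14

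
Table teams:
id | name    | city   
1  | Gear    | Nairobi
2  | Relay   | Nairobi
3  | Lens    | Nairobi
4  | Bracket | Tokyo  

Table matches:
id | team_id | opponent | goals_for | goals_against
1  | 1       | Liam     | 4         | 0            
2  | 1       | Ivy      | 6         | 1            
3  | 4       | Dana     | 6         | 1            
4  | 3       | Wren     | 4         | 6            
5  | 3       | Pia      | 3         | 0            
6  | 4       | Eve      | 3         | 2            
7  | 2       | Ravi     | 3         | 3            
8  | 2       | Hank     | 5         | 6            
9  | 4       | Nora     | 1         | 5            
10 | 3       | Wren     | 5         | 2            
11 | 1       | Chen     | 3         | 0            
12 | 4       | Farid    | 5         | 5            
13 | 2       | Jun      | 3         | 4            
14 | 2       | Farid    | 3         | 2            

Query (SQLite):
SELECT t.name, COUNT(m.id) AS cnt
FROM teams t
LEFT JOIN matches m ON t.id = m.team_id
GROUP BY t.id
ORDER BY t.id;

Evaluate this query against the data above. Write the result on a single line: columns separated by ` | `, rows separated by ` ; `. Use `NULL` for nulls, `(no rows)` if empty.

LEFT JOIN keeps every teams row; unmatched ones get NULL for matches columns.
Group by teams.id and compute COUNT(m.id). COUNT(col) of an all-NULL group is 0.
  1: ids {1, 2, 11} → COUNT(m.id)=3
  2: ids {7, 8, 13, 14} → COUNT(m.id)=4
  3: ids {4, 5, 10} → COUNT(m.id)=3
  4: ids {3, 6, 9, 12} → COUNT(m.id)=4

Gear | 3 ; Relay | 4 ; Lens | 3 ; Bracket | 4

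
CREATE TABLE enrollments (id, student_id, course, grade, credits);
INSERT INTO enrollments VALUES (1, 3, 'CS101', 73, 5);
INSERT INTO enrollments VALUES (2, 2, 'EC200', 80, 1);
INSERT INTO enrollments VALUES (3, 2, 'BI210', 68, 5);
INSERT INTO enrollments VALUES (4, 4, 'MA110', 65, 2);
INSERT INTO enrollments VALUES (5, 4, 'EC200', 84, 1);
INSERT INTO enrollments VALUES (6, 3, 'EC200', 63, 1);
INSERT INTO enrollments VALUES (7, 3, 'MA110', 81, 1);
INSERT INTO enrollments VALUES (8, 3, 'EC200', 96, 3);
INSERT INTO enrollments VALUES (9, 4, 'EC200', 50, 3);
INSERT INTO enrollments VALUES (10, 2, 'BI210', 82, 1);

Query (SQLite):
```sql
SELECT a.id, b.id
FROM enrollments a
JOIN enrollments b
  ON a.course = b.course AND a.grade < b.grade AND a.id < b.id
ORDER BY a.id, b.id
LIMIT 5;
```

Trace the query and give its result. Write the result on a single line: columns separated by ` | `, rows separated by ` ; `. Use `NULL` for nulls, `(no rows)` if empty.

Pairs (a,b) with same course, a.grade < b.grade, a.id < b.id.
course groups: BI210:{3,10} CS101:{1} EC200:{2,5,6,8,9} MA110:{4,7}
Ordered by (a.id, b.id); first 5.

2 | 5 ; 2 | 8 ; 3 | 10 ; 4 | 7 ; 5 | 8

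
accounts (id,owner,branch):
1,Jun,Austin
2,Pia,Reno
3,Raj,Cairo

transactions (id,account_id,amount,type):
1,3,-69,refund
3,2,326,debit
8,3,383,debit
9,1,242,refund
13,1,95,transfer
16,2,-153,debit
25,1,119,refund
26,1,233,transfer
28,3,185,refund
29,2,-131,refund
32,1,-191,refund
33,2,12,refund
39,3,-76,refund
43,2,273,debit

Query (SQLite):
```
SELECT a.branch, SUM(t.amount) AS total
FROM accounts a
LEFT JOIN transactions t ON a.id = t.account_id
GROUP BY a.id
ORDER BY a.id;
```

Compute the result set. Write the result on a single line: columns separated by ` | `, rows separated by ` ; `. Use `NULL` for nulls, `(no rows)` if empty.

LEFT JOIN keeps every accounts row; unmatched ones get NULL for transactions columns.
Group by accounts.id and compute SUM(t.amount). SUM over an all-NULL group is NULL.
  1: ids {9, 13, 25, 26, 32} → SUM(t.amount)=498
  2: ids {3, 16, 29, 33, 43} → SUM(t.amount)=327
  3: ids {1, 8, 28, 39} → SUM(t.amount)=423

Austin | 498 ; Reno | 327 ; Cairo | 423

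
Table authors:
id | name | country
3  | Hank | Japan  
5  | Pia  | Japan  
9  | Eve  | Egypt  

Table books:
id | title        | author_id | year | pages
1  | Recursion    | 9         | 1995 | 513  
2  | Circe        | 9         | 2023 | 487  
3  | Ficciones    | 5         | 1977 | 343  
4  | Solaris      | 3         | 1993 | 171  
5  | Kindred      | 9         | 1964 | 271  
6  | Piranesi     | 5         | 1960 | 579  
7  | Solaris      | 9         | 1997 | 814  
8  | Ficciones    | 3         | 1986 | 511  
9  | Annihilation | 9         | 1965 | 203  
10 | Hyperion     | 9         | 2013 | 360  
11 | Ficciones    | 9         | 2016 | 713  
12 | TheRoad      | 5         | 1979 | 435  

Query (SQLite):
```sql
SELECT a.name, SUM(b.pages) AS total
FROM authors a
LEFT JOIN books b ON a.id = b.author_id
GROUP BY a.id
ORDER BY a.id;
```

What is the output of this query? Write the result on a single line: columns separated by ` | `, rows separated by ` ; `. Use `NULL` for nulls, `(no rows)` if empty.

Hank | 682 ; Pia | 1357 ; Eve | 3361

LEFT JOIN keeps every authors row; unmatched ones get NULL for books columns.
Group by authors.id and compute SUM(b.pages). SUM over an all-NULL group is NULL.
  3: ids {4, 8} → SUM(b.pages)=682
  5: ids {3, 6, 12} → SUM(b.pages)=1357
  9: ids {1, 2, 5, 7, 9, 10, 11} → SUM(b.pages)=3361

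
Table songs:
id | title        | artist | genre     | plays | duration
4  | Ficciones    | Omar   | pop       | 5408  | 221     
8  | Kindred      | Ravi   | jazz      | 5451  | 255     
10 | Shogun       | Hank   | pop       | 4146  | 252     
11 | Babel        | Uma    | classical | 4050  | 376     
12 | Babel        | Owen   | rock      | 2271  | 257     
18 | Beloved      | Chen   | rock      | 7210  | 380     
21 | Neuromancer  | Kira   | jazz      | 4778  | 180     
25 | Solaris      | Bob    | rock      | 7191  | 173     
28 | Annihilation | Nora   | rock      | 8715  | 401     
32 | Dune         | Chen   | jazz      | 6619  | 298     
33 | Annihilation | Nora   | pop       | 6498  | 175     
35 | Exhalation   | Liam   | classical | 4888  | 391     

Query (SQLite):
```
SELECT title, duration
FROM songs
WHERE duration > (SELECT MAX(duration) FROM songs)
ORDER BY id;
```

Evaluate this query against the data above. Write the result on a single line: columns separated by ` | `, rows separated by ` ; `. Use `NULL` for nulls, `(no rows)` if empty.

(no rows)

Scalar subquery: MAX(duration) over all songs rows = 401.
Keep rows where duration > that value.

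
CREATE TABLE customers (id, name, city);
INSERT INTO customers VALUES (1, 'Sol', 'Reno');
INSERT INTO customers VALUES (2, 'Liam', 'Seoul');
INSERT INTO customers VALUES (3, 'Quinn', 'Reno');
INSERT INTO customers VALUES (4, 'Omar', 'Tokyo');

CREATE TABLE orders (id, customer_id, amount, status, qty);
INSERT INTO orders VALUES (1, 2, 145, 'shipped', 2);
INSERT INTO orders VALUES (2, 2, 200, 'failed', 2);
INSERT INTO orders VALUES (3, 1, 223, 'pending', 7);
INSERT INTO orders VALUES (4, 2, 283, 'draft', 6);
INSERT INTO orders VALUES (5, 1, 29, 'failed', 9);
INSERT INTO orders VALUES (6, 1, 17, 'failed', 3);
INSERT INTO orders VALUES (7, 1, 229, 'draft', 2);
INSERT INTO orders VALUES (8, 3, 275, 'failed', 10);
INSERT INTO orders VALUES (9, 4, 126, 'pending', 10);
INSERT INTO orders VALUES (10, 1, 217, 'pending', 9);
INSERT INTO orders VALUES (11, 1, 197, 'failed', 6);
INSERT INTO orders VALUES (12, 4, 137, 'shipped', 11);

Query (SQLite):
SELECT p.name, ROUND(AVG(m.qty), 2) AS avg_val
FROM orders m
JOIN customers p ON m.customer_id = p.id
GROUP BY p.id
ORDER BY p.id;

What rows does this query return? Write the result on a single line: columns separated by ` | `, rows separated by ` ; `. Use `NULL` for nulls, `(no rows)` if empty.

Join each orders row to its customers via customer_id.
Group joined rows by customers.id; compute ROUND(AVG(m.qty), 2) per group.
  1: ids {3, 5, 6, 7, 10, 11} → ROUND(AVG(m.qty), 2)=6
  2: ids {1, 2, 4} → ROUND(AVG(m.qty), 2)=3.33
  3: ids {8} → ROUND(AVG(m.qty), 2)=10
  4: ids {9, 12} → ROUND(AVG(m.qty), 2)=10.5

Sol | 6 ; Liam | 3.33 ; Quinn | 10 ; Omar | 10.5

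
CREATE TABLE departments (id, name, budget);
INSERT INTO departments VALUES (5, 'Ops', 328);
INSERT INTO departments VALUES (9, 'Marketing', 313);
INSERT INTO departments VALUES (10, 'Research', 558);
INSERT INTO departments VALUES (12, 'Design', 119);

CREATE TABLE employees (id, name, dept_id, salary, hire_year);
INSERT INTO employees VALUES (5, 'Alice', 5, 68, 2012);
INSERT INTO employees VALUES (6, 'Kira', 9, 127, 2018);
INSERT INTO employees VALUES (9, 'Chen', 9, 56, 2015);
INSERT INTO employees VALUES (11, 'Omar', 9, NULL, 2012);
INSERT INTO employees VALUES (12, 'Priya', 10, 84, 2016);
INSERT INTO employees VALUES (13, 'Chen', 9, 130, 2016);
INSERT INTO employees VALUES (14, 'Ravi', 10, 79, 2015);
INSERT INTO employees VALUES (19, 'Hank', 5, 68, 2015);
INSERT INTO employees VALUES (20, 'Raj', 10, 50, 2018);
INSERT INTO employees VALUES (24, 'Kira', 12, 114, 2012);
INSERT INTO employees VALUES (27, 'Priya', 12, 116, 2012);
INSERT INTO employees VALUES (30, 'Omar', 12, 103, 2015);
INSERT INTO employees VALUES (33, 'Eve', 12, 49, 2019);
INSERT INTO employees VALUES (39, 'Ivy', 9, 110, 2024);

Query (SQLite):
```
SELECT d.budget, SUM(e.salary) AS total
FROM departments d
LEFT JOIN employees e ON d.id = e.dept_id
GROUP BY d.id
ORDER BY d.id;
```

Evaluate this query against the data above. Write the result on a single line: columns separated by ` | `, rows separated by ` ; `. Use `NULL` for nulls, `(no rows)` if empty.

328 | 136 ; 313 | 423 ; 558 | 213 ; 119 | 382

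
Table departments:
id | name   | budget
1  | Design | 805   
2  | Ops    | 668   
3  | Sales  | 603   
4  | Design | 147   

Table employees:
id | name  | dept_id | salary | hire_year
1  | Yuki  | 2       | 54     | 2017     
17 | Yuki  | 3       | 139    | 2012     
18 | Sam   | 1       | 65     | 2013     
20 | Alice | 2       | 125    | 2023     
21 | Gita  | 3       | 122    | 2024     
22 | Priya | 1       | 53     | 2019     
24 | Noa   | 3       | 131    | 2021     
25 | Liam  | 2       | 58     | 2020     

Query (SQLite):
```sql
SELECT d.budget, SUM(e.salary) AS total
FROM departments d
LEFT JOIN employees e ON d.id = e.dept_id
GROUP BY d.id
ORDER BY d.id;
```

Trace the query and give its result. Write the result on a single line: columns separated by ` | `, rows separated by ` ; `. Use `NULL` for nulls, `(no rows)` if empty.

805 | 118 ; 668 | 237 ; 603 | 392 ; 147 | NULL

LEFT JOIN keeps every departments row; unmatched ones get NULL for employees columns.
Group by departments.id and compute SUM(e.salary). SUM over an all-NULL group is NULL.
  1: ids {18, 22} → SUM(e.salary)=118
  2: ids {1, 20, 25} → SUM(e.salary)=237
  3: ids {17, 21, 24} → SUM(e.salary)=392
  4: ids {—} → SUM(e.salary)=NULL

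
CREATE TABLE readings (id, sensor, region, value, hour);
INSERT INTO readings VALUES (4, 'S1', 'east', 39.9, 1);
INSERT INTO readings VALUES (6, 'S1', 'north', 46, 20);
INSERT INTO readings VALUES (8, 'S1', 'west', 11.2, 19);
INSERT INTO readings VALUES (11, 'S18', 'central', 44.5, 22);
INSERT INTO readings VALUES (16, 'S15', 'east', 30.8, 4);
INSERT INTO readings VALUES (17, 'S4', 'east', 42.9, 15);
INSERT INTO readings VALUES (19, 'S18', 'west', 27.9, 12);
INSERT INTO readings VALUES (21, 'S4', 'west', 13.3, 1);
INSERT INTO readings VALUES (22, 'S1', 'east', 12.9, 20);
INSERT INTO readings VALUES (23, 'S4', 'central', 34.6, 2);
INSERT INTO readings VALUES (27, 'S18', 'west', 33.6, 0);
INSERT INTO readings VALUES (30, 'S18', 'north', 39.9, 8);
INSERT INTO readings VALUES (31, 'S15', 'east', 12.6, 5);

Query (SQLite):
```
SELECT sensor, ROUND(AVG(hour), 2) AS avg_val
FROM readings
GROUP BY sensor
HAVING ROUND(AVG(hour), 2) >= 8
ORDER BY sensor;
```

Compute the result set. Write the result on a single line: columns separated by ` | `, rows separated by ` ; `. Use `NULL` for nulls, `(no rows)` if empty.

S1 | 15 ; S18 | 10.5

Partition readings by sensor; compute ROUND(AVG(hour), 2) within each group.
HAVING: keep groups where ROUND(AVG(hour), 2) >= 8.
  S1: ids {4, 6, 8, 22} → ROUND(AVG(hour), 2)=15
  S15: ids {16, 31} → ROUND(AVG(hour), 2)=4.5
  S18: ids {11, 19, 27, 30} → ROUND(AVG(hour), 2)=10.5
  S4: ids {17, 21, 23} → ROUND(AVG(hour), 2)=6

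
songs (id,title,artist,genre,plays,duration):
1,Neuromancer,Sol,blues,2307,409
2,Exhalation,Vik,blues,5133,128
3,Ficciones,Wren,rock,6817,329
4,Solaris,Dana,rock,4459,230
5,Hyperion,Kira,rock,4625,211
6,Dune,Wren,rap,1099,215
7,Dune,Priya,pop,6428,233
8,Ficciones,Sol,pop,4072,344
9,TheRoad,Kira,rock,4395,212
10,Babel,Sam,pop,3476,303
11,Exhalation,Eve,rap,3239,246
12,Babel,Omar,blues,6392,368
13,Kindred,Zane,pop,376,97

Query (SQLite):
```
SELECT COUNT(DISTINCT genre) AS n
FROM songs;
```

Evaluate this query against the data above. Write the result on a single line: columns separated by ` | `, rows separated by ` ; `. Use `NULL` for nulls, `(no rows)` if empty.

4

Count distinct non-NULL genre values.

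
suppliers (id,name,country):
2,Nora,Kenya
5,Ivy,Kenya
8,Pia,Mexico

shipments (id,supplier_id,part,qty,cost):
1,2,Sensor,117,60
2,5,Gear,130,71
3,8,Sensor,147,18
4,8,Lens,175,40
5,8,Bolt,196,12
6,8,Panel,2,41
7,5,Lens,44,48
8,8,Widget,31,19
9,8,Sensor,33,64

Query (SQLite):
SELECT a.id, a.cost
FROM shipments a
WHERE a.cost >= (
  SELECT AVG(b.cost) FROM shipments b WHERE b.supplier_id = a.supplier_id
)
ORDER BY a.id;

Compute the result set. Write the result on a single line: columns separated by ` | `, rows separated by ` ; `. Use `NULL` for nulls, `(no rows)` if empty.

1 | 60 ; 2 | 71 ; 4 | 40 ; 6 | 41 ; 9 | 64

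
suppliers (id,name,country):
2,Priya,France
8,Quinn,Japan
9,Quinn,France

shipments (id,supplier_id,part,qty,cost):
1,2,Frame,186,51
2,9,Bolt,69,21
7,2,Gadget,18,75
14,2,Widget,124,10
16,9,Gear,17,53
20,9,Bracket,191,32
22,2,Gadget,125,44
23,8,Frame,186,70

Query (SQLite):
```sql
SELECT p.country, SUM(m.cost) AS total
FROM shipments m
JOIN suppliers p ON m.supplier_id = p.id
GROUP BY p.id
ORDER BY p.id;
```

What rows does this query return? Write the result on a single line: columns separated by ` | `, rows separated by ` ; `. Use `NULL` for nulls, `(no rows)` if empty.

France | 180 ; Japan | 70 ; France | 106

Join each shipments row to its suppliers via supplier_id.
Group joined rows by suppliers.id; compute SUM(m.cost) per group.
  2: ids {1, 7, 14, 22} → SUM(m.cost)=180
  8: ids {23} → SUM(m.cost)=70
  9: ids {2, 16, 20} → SUM(m.cost)=106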